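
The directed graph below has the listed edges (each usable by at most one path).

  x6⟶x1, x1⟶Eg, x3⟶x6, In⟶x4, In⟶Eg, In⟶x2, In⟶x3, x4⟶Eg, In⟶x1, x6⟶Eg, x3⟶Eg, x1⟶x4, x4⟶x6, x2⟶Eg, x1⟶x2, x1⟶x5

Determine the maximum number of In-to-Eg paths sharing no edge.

Assign every edge capacity 1; by Menger, the answer equals the max flow.
Path In→Eg (+1); total 1.
Path In→x1→Eg (+1); total 2.
Path In→x2→Eg (+1); total 3.
Path In→x3→Eg (+1); total 4.
Path In→x4→Eg (+1); total 5.
No residual In→Eg path; max flow = 5.
Certifying cut of size 5: {In→Eg, In→x1, In→x2, In→x3, In→x4}.

5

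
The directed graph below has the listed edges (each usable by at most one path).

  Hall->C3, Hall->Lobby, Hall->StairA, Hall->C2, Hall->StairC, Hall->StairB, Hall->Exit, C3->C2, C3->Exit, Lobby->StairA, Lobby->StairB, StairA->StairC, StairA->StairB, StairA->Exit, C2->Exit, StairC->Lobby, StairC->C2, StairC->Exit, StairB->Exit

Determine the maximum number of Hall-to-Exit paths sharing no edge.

6

Assign every edge capacity 1; by Menger, the answer equals the max flow.
Path Hall→Exit (+1); total 1.
Path Hall→C3→Exit (+1); total 2.
Path Hall→StairA→Exit (+1); total 3.
Path Hall→C2→Exit (+1); total 4.
Path Hall→StairC→Exit (+1); total 5.
Path Hall→StairB→Exit (+1); total 6.
No residual Hall→Exit path; max flow = 6.
Certifying cut of size 6: {C2→Exit, Hall→C3, Hall→Exit, StairA→Exit, StairB→Exit, StairC→Exit}.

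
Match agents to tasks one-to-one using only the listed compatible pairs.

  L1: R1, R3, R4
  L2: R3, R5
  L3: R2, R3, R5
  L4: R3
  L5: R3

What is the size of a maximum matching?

4

Unit-capacity flow: source→left, listed edges, right→sink; max matching = max flow.
Augmenting path L1→R1 (+1); matched 1.
Augmenting path L2→R3 (+1); matched 2.
Augmenting path L3→R2 (+1); matched 3.
Augmenting path L4→R3→L2→R5 (+1); matched 4.
No augmenting path remains; maximum matching = 4.
König certificate: {L1, L2, L3, R3} is a vertex cover of size 4 (every listed pair touches it), so no matching can be larger.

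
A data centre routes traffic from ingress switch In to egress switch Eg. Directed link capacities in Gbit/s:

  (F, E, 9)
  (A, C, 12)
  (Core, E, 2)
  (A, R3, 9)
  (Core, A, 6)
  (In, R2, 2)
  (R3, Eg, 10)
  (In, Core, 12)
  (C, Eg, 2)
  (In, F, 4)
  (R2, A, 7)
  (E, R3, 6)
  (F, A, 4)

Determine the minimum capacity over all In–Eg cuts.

Augment In→R2→A→R3→Eg: bottleneck 2, flow now 2.
Augment In→F→A→R3→Eg: bottleneck 4, flow now 6.
Augment In→Core→A→R3→Eg: bottleneck 3, flow now 9.
Augment In→Core→A→C→Eg: bottleneck 2, flow now 11.
Augment In→Core→E→R3→Eg: bottleneck 1, flow now 12.
No augmenting path remains; maximum flow = 12.
By max-flow min-cut, the minimum cut capacity equals the max flow.
In the residual graph, reachable from In: {In, R2, F, Core, A, E, R3, C}.
Min-cut edges: R3→Eg (10), C→Eg (2); capacity 10 + 2 = 12.

12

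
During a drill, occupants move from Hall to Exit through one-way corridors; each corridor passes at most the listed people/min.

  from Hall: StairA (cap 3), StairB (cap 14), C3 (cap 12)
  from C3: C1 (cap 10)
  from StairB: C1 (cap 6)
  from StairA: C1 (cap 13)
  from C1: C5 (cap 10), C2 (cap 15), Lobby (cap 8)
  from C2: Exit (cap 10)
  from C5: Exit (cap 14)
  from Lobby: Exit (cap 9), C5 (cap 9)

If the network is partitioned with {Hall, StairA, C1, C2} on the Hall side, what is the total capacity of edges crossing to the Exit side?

Edges leaving {Hall, StairA, C1, C2}: Hall→C3 (12), Hall→StairB (14), C1→C5 (10), C1→Lobby (8), C2→Exit (10).
Cut capacity = 12 + 14 + 10 + 8 + 10 = 54.

54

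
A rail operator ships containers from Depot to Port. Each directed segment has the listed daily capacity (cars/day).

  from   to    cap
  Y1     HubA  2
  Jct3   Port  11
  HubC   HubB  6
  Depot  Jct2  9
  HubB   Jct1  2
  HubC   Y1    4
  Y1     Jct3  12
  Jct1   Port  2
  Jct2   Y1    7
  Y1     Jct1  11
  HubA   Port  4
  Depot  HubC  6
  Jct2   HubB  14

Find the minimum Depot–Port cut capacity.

Augment Depot→Jct2→HubB→Jct1→Port: bottleneck 2, flow now 2.
Augment Depot→Jct2→Y1→HubA→Port: bottleneck 2, flow now 4.
Augment Depot→Jct2→Y1→Jct3→Port: bottleneck 5, flow now 9.
Augment Depot→HubC→Y1→Jct3→Port: bottleneck 4, flow now 13.
No augmenting path remains; maximum flow = 13.
By max-flow min-cut, the minimum cut capacity equals the max flow.
In the residual graph, reachable from Depot: {Depot, Jct2, HubC, HubB}.
Min-cut edges: Jct2→Y1 (7), HubC→Y1 (4), HubB→Jct1 (2); capacity 7 + 4 + 2 = 13.

13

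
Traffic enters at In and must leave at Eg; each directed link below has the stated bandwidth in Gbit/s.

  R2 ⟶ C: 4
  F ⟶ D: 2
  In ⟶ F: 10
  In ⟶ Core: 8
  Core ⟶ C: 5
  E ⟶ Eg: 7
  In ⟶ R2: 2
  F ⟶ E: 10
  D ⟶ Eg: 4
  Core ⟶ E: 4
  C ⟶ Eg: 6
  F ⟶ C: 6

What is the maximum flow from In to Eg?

15

Augment In→R2→C→Eg: bottleneck 2, flow now 2.
Augment In→F→E→Eg: bottleneck 7, flow now 9.
Augment In→F→C→Eg: bottleneck 3, flow now 12.
Augment In→Core→C→Eg: bottleneck 1, flow now 13.
Augment In→Core→E→F→D→Eg: bottleneck 2, flow now 15. (uses reverse residual edge)
No augmenting path remains; maximum flow = 15.
In the residual graph, reachable from In: {In, R2, F, Core, E, C}.
Min-cut edges: F→D (2), E→Eg (7), C→Eg (6); capacity 2 + 7 + 6 = 15.
This cut is saturated, so no flow can exceed 15.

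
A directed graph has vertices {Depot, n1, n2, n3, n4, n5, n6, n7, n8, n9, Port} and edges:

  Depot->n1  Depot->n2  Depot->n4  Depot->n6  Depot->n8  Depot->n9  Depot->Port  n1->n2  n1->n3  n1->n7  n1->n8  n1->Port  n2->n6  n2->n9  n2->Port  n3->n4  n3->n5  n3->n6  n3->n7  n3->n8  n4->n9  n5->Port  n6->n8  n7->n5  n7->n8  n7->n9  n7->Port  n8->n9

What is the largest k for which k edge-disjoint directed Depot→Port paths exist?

3

Assign every edge capacity 1; by Menger, the answer equals the max flow.
Path Depot→Port (+1); total 1.
Path Depot→n1→Port (+1); total 2.
Path Depot→n2→Port (+1); total 3.
No residual Depot→Port path; max flow = 3.
Certifying cut of size 3: {Depot→Port, Depot→n1, Depot→n2}.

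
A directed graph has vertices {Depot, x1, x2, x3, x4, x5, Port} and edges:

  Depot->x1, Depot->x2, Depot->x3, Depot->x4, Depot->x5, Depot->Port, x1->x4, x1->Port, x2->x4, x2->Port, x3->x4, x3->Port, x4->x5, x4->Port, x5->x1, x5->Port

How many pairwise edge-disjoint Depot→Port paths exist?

Assign every edge capacity 1; by Menger, the answer equals the max flow.
Path Depot→Port (+1); total 1.
Path Depot→x1→Port (+1); total 2.
Path Depot→x2→Port (+1); total 3.
Path Depot→x3→Port (+1); total 4.
Path Depot→x4→Port (+1); total 5.
Path Depot→x5→Port (+1); total 6.
No residual Depot→Port path; max flow = 6.
Certifying cut of size 6: {Depot→Port, Depot→x1, Depot→x2, Depot→x3, Depot→x4, Depot→x5}.

6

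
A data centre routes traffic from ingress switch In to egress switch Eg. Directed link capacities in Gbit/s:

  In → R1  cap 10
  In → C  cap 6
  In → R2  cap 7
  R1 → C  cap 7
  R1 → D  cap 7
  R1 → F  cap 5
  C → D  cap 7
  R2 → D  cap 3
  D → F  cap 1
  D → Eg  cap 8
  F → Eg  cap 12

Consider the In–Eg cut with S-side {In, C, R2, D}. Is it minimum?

No — its capacity is 19, but the minimum cut has capacity 14.

Given cut capacity: 10 + 1 + 8 = 19.
Augment In→R1→D→Eg: bottleneck 7, flow now 7.
Augment In→R1→F→Eg: bottleneck 3, flow now 10.
Augment In→C→D→Eg: bottleneck 1, flow now 11.
Augment In→C→D→F→Eg: bottleneck 1, flow now 12.
Augment In→C→D→R1→F→Eg: bottleneck 2, flow now 14. (uses reverse residual edge)
No augmenting path remains; maximum flow = 14.
In the residual graph, reachable from In: {In, R1, C, R2, D}.
Min-cut edges: R1→F (5), D→F (1), D→Eg (8); capacity 5 + 1 + 8 = 14.
Cut capacity 19 exceeds the max flow 14, so it is not minimum.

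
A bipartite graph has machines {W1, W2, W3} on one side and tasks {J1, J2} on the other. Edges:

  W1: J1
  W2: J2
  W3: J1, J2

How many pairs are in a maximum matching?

Unit-capacity flow: source→left, listed edges, right→sink; max matching = max flow.
Augmenting path W1→J1 (+1); matched 1.
Augmenting path W2→J2 (+1); matched 2.
No augmenting path remains; maximum matching = 2.
König certificate: {J1, J2} is a vertex cover of size 2 (every listed pair touches it), so no matching can be larger.

2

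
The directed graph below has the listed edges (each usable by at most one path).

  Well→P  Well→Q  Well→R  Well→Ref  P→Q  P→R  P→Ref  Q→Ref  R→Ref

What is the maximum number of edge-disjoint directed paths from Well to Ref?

Assign every edge capacity 1; by Menger, the answer equals the max flow.
Path Well→Ref (+1); total 1.
Path Well→P→Ref (+1); total 2.
Path Well→Q→Ref (+1); total 3.
Path Well→R→Ref (+1); total 4.
No residual Well→Ref path; max flow = 4.
Certifying cut of size 4: {Well→P, Well→Q, Well→R, Well→Ref}.

4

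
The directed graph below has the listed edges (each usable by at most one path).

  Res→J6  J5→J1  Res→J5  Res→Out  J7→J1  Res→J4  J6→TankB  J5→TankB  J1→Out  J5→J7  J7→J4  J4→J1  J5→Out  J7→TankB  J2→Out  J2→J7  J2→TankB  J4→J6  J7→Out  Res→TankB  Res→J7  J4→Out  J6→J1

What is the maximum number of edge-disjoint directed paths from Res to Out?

5

Assign every edge capacity 1; by Menger, the answer equals the max flow.
Path Res→Out (+1); total 1.
Path Res→J5→Out (+1); total 2.
Path Res→J7→Out (+1); total 3.
Path Res→J4→Out (+1); total 4.
Path Res→J6→J1→Out (+1); total 5.
No residual Res→Out path; max flow = 5.
Certifying cut of size 5: {Res→J4, Res→J5, Res→J6, Res→J7, Res→Out}.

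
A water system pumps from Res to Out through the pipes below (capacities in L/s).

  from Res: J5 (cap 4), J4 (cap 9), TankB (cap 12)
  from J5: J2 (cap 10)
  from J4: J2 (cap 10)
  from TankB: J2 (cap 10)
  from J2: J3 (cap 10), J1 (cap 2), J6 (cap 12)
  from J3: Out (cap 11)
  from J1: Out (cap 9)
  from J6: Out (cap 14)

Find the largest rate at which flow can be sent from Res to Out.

Augment Res→J5→J2→J3→Out: bottleneck 4, flow now 4.
Augment Res→J4→J2→J3→Out: bottleneck 6, flow now 10.
Augment Res→J4→J2→J1→Out: bottleneck 2, flow now 12.
Augment Res→J4→J2→J6→Out: bottleneck 1, flow now 13.
Augment Res→TankB→J2→J6→Out: bottleneck 10, flow now 23.
No augmenting path remains; maximum flow = 23.
In the residual graph, reachable from Res: {Res, TankB}.
Min-cut edges: Res→J5 (4), Res→J4 (9), TankB→J2 (10); capacity 4 + 9 + 10 = 23.
This cut is saturated, so no flow can exceed 23.

23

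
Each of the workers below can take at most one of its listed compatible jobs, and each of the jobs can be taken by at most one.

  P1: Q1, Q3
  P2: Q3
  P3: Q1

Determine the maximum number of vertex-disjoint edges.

2

Unit-capacity flow: source→left, listed edges, right→sink; max matching = max flow.
Augmenting path P1→Q1 (+1); matched 1.
Augmenting path P2→Q3 (+1); matched 2.
No augmenting path remains; maximum matching = 2.
König certificate: {Q1, Q3} is a vertex cover of size 2 (every listed pair touches it), so no matching can be larger.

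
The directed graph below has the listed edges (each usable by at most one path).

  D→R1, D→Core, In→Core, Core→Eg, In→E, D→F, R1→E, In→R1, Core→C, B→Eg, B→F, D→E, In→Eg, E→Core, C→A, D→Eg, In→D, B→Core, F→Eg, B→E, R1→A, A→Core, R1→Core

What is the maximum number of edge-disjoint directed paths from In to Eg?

3

Assign every edge capacity 1; by Menger, the answer equals the max flow.
Path In→Eg (+1); total 1.
Path In→D→Eg (+1); total 2.
Path In→Core→Eg (+1); total 3.
No residual In→Eg path; max flow = 3.
Certifying cut of size 3: {Core→Eg, In→D, In→Eg}.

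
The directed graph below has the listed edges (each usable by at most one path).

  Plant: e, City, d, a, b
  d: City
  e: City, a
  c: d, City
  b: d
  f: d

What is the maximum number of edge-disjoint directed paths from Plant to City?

3

Assign every edge capacity 1; by Menger, the answer equals the max flow.
Path Plant→City (+1); total 1.
Path Plant→d→City (+1); total 2.
Path Plant→e→City (+1); total 3.
No residual Plant→City path; max flow = 3.
Certifying cut of size 3: {Plant→City, Plant→e, d→City}.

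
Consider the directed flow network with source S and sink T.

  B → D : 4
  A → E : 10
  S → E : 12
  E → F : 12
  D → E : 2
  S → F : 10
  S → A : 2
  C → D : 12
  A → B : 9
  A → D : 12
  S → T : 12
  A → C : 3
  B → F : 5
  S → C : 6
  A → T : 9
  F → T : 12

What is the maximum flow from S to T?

Augment S→T: bottleneck 12, flow now 12.
Augment S→A→T: bottleneck 2, flow now 14.
Augment S→F→T: bottleneck 10, flow now 24.
Augment S→E→F→T: bottleneck 2, flow now 26.
No augmenting path remains; maximum flow = 26.
In the residual graph, reachable from S: {S, C, D, E, F}.
Min-cut edges: S→A (2), S→T (12), F→T (12); capacity 2 + 12 + 12 = 26.
This cut is saturated, so no flow can exceed 26.

26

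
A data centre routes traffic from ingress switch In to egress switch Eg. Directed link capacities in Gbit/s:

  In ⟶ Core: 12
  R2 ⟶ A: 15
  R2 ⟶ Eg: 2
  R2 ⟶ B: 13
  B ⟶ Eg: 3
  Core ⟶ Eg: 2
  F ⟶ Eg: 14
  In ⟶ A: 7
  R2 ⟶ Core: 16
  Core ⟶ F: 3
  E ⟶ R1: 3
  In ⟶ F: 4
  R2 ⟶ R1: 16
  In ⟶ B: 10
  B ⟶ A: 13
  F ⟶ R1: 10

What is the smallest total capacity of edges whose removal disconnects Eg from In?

12

Augment In→Core→Eg: bottleneck 2, flow now 2.
Augment In→B→Eg: bottleneck 3, flow now 5.
Augment In→F→Eg: bottleneck 4, flow now 9.
Augment In→Core→F→Eg: bottleneck 3, flow now 12.
No augmenting path remains; maximum flow = 12.
By max-flow min-cut, the minimum cut capacity equals the max flow.
In the residual graph, reachable from In: {In, Core, B, A}.
Min-cut edges: In→F (4), Core→F (3), Core→Eg (2), B→Eg (3); capacity 4 + 3 + 2 + 3 = 12.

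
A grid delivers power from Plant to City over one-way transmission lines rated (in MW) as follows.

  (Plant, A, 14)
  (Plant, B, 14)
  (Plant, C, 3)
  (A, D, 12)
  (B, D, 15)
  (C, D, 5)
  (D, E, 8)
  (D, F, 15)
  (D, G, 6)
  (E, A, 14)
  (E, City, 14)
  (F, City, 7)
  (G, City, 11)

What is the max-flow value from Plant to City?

Augment Plant→A→D→E→City: bottleneck 8, flow now 8.
Augment Plant→A→D→F→City: bottleneck 4, flow now 12.
Augment Plant→B→D→F→City: bottleneck 3, flow now 15.
Augment Plant→B→D→G→City: bottleneck 6, flow now 21.
No augmenting path remains; maximum flow = 21.
In the residual graph, reachable from Plant: {Plant, A, B, C, D, F}.
Min-cut edges: D→E (8), D→G (6), F→City (7); capacity 8 + 6 + 7 = 21.
This cut is saturated, so no flow can exceed 21.

21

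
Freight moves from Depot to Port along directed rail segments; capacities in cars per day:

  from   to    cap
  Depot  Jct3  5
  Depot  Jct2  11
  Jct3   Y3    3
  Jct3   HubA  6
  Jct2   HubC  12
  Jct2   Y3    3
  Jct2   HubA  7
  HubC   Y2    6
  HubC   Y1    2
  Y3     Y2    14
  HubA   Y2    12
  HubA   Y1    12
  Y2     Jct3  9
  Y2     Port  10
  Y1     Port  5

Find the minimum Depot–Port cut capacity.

Augment Depot→Jct3→Y3→Y2→Port: bottleneck 3, flow now 3.
Augment Depot→Jct3→HubA→Y2→Port: bottleneck 2, flow now 5.
Augment Depot→Jct2→HubC→Y2→Port: bottleneck 5, flow now 10.
Augment Depot→Jct2→HubC→Y1→Port: bottleneck 2, flow now 12.
Augment Depot→Jct2→HubA→Y1→Port: bottleneck 3, flow now 15.
No augmenting path remains; maximum flow = 15.
By max-flow min-cut, the minimum cut capacity equals the max flow.
In the residual graph, reachable from Depot: {Depot, Jct3, Jct2, HubC, Y3, HubA, Y2, Y1}.
Min-cut edges: Y2→Port (10), Y1→Port (5); capacity 10 + 5 = 15.

15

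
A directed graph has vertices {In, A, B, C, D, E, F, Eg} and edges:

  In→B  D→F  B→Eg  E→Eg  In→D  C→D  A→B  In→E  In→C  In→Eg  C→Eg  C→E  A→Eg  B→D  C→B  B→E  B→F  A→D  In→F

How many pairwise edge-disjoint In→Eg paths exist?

Assign every edge capacity 1; by Menger, the answer equals the max flow.
Path In→Eg (+1); total 1.
Path In→B→Eg (+1); total 2.
Path In→C→Eg (+1); total 3.
Path In→E→Eg (+1); total 4.
No residual In→Eg path; max flow = 4.
Certifying cut of size 4: {In→B, In→C, In→E, In→Eg}.

4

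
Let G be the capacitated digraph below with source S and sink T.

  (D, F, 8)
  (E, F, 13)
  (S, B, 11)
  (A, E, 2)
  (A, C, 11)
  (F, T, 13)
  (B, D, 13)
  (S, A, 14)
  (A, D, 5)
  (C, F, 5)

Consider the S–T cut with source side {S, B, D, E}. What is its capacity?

Edges leaving {S, B, D, E}: S→A (14), D→F (8), E→F (13).
Cut capacity = 14 + 8 + 13 = 35.

35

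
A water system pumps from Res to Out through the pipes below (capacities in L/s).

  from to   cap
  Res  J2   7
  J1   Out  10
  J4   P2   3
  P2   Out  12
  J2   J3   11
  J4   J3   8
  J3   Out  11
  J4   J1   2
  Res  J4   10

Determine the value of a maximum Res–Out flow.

16

Augment Res→J2→J3→Out: bottleneck 7, flow now 7.
Augment Res→J4→J1→Out: bottleneck 2, flow now 9.
Augment Res→J4→J3→Out: bottleneck 4, flow now 13.
Augment Res→J4→P2→Out: bottleneck 3, flow now 16.
No augmenting path remains; maximum flow = 16.
In the residual graph, reachable from Res: {Res, J2, J4, J3}.
Min-cut edges: J4→J1 (2), J4→P2 (3), J3→Out (11); capacity 2 + 3 + 11 = 16.
This cut is saturated, so no flow can exceed 16.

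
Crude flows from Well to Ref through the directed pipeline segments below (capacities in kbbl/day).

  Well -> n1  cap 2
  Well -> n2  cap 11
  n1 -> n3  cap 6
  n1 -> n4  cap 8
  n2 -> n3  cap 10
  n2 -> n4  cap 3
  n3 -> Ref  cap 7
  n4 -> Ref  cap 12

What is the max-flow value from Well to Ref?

12

Augment Well→n1→n3→Ref: bottleneck 2, flow now 2.
Augment Well→n2→n3→Ref: bottleneck 5, flow now 7.
Augment Well→n2→n4→Ref: bottleneck 3, flow now 10.
Augment Well→n2→n3→n1→n4→Ref: bottleneck 2, flow now 12. (uses reverse residual edge)
No augmenting path remains; maximum flow = 12.
In the residual graph, reachable from Well: {Well, n2, n3}.
Min-cut edges: Well→n1 (2), n2→n4 (3), n3→Ref (7); capacity 2 + 3 + 7 = 12.
This cut is saturated, so no flow can exceed 12.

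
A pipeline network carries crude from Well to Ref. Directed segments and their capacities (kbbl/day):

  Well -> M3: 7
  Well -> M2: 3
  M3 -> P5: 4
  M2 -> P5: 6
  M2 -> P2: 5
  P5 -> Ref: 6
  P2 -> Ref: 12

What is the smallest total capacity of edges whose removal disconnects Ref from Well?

7

Augment Well→M3→P5→Ref: bottleneck 4, flow now 4.
Augment Well→M2→P5→Ref: bottleneck 2, flow now 6.
Augment Well→M2→P2→Ref: bottleneck 1, flow now 7.
No augmenting path remains; maximum flow = 7.
By max-flow min-cut, the minimum cut capacity equals the max flow.
In the residual graph, reachable from Well: {Well, M3}.
Min-cut edges: Well→M2 (3), M3→P5 (4); capacity 3 + 4 = 7.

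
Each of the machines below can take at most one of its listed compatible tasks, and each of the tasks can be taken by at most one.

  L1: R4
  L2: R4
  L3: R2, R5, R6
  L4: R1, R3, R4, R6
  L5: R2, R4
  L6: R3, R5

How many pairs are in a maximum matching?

Unit-capacity flow: source→left, listed edges, right→sink; max matching = max flow.
Augmenting path L1→R4 (+1); matched 1.
Augmenting path L3→R2 (+1); matched 2.
Augmenting path L4→R1 (+1); matched 3.
Augmenting path L6→R3 (+1); matched 4.
Augmenting path L5→R2→L3→R5 (+1); matched 5.
No augmenting path remains; maximum matching = 5.
König certificate: {L3, L4, L5, L6, R4} is a vertex cover of size 5 (every listed pair touches it), so no matching can be larger.

5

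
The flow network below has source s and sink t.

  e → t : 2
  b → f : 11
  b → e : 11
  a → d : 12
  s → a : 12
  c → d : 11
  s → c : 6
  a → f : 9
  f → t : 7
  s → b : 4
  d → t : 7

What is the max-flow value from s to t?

Augment s→a→d→t: bottleneck 7, flow now 7.
Augment s→a→f→t: bottleneck 5, flow now 12.
Augment s→b→e→t: bottleneck 2, flow now 14.
Augment s→b→f→t: bottleneck 2, flow now 16.
No augmenting path remains; maximum flow = 16.
In the residual graph, reachable from s: {s, a, b, c, d, e, f}.
Min-cut edges: d→t (7), e→t (2), f→t (7); capacity 7 + 2 + 7 = 16.
This cut is saturated, so no flow can exceed 16.

16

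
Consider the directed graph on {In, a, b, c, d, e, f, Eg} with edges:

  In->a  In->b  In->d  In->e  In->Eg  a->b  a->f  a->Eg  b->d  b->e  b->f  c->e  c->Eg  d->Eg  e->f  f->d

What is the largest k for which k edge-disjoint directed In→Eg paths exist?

Assign every edge capacity 1; by Menger, the answer equals the max flow.
Path In→Eg (+1); total 1.
Path In→a→Eg (+1); total 2.
Path In→d→Eg (+1); total 3.
No residual In→Eg path; max flow = 3.
Certifying cut of size 3: {In→Eg, In→a, d→Eg}.

3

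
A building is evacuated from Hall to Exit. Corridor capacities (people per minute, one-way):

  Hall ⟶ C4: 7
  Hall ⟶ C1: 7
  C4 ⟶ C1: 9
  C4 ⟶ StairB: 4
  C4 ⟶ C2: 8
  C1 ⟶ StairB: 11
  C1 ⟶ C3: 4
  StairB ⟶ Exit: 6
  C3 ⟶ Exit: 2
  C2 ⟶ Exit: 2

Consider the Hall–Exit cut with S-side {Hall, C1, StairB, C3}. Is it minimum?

No — its capacity is 15, but the minimum cut has capacity 10.

Given cut capacity: 7 + 6 + 2 = 15.
Augment Hall→C4→StairB→Exit: bottleneck 4, flow now 4.
Augment Hall→C4→C2→Exit: bottleneck 2, flow now 6.
Augment Hall→C1→StairB→Exit: bottleneck 2, flow now 8.
Augment Hall→C1→C3→Exit: bottleneck 2, flow now 10.
No augmenting path remains; maximum flow = 10.
In the residual graph, reachable from Hall: {Hall, C4, C1, StairB, C3, C2}.
Min-cut edges: StairB→Exit (6), C3→Exit (2), C2→Exit (2); capacity 6 + 2 + 2 = 10.
Cut capacity 15 exceeds the max flow 10, so it is not minimum.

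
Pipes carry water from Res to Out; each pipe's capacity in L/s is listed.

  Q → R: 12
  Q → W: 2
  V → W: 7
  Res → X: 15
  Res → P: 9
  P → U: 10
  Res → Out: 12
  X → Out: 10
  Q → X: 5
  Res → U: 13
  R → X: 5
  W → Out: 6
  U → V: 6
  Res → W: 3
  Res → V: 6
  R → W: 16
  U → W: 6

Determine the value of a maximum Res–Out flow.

28

Augment Res→Out: bottleneck 12, flow now 12.
Augment Res→W→Out: bottleneck 3, flow now 15.
Augment Res→X→Out: bottleneck 10, flow now 25.
Augment Res→U→W→Out: bottleneck 3, flow now 28.
No augmenting path remains; maximum flow = 28.
In the residual graph, reachable from Res: {Res, P, U, V, W, X}.
Min-cut edges: Res→Out (12), W→Out (6), X→Out (10); capacity 12 + 6 + 10 = 28.
This cut is saturated, so no flow can exceed 28.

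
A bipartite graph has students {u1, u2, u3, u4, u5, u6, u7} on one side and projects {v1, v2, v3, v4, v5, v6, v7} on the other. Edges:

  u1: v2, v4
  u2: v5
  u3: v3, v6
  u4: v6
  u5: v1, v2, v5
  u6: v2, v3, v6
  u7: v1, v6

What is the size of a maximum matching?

Unit-capacity flow: source→left, listed edges, right→sink; max matching = max flow.
Augmenting path u1→v2 (+1); matched 1.
Augmenting path u2→v5 (+1); matched 2.
Augmenting path u3→v3 (+1); matched 3.
Augmenting path u4→v6 (+1); matched 4.
Augmenting path u5→v1 (+1); matched 5.
Augmenting path u6→v2→u1→v4 (+1); matched 6.
No augmenting path remains; maximum matching = 6.
König certificate: {u1, v1, v2, v3, v5, v6} is a vertex cover of size 6 (every listed pair touches it), so no matching can be larger.

6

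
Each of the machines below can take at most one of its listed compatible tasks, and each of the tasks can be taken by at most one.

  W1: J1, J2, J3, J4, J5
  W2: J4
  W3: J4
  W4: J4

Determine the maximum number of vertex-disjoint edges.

Unit-capacity flow: source→left, listed edges, right→sink; max matching = max flow.
Augmenting path W1→J1 (+1); matched 1.
Augmenting path W2→J4 (+1); matched 2.
No augmenting path remains; maximum matching = 2.
König certificate: {W1, J4} is a vertex cover of size 2 (every listed pair touches it), so no matching can be larger.

2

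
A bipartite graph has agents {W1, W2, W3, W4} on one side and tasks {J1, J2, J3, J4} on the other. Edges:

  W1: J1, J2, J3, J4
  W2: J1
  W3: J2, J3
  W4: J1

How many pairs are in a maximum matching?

3

Unit-capacity flow: source→left, listed edges, right→sink; max matching = max flow.
Augmenting path W1→J1 (+1); matched 1.
Augmenting path W3→J2 (+1); matched 2.
Augmenting path W2→J1→W1→J3 (+1); matched 3.
No augmenting path remains; maximum matching = 3.
König certificate: {W1, W3, J1} is a vertex cover of size 3 (every listed pair touches it), so no matching can be larger.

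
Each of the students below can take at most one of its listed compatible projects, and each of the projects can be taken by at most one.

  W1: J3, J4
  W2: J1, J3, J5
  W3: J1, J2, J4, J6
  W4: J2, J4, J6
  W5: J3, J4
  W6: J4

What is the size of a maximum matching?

5

Unit-capacity flow: source→left, listed edges, right→sink; max matching = max flow.
Augmenting path W1→J3 (+1); matched 1.
Augmenting path W2→J1 (+1); matched 2.
Augmenting path W3→J2 (+1); matched 3.
Augmenting path W4→J4 (+1); matched 4.
Augmenting path W5→J4→W4→J6 (+1); matched 5.
No augmenting path remains; maximum matching = 5.
König certificate: {W2, W3, W4, J3, J4} is a vertex cover of size 5 (every listed pair touches it), so no matching can be larger.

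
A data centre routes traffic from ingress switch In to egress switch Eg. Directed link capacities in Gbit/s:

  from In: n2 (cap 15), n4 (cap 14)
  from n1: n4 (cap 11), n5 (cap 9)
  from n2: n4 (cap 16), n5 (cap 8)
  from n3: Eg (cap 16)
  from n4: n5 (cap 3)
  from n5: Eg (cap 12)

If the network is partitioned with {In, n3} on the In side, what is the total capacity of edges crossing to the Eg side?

Edges leaving {In, n3}: In→n2 (15), In→n4 (14), n3→Eg (16).
Cut capacity = 15 + 14 + 16 = 45.

45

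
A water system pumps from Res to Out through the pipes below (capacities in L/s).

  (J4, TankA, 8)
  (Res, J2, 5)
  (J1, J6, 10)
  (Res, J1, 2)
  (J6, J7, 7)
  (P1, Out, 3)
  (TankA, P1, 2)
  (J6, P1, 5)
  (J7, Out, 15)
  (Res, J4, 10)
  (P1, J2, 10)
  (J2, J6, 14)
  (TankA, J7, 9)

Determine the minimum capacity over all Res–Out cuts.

Augment Res→J4→TankA→P1→Out: bottleneck 2, flow now 2.
Augment Res→J4→TankA→J7→Out: bottleneck 6, flow now 8.
Augment Res→J1→J6→P1→Out: bottleneck 1, flow now 9.
Augment Res→J1→J6→J7→Out: bottleneck 1, flow now 10.
Augment Res→J2→J6→J7→Out: bottleneck 5, flow now 15.
No augmenting path remains; maximum flow = 15.
By max-flow min-cut, the minimum cut capacity equals the max flow.
In the residual graph, reachable from Res: {Res, J4}.
Min-cut edges: Res→J1 (2), Res→J2 (5), J4→TankA (8); capacity 2 + 5 + 8 = 15.

15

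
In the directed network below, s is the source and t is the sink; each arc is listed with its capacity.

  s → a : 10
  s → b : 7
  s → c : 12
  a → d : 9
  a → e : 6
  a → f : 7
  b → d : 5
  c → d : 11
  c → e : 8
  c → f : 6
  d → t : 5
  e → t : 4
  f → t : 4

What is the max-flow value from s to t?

Augment s→a→d→t: bottleneck 5, flow now 5.
Augment s→a→e→t: bottleneck 4, flow now 9.
Augment s→a→f→t: bottleneck 1, flow now 10.
Augment s→c→f→t: bottleneck 3, flow now 13.
No augmenting path remains; maximum flow = 13.
In the residual graph, reachable from s: {s, a, b, c, d, e, f}.
Min-cut edges: d→t (5), e→t (4), f→t (4); capacity 5 + 4 + 4 = 13.
This cut is saturated, so no flow can exceed 13.

13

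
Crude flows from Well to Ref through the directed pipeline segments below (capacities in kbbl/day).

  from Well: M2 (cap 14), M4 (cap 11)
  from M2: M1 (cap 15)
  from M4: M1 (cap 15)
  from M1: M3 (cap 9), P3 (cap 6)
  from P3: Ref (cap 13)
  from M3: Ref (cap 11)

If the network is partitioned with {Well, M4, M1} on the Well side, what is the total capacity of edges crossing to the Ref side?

29

Edges leaving {Well, M4, M1}: Well→M2 (14), M1→P3 (6), M1→M3 (9).
Cut capacity = 14 + 6 + 9 = 29.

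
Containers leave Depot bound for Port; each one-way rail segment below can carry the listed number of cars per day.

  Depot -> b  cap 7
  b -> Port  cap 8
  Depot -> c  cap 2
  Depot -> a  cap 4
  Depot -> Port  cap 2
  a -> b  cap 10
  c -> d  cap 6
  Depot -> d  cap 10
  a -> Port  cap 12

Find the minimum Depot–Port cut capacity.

Augment Depot→Port: bottleneck 2, flow now 2.
Augment Depot→a→Port: bottleneck 4, flow now 6.
Augment Depot→b→Port: bottleneck 7, flow now 13.
No augmenting path remains; maximum flow = 13.
By max-flow min-cut, the minimum cut capacity equals the max flow.
In the residual graph, reachable from Depot: {Depot, c, d}.
Min-cut edges: Depot→a (4), Depot→b (7), Depot→Port (2); capacity 4 + 7 + 2 = 13.

13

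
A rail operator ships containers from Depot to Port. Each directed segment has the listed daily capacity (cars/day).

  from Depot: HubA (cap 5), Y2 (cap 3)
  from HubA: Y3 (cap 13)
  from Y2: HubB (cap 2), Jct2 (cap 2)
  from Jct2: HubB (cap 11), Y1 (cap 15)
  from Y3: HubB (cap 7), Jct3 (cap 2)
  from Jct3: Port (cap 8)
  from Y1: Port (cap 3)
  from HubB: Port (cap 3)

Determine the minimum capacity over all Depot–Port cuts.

Augment Depot→Y2→HubB→Port: bottleneck 2, flow now 2.
Augment Depot→HubA→Y3→Jct3→Port: bottleneck 2, flow now 4.
Augment Depot→HubA→Y3→HubB→Port: bottleneck 1, flow now 5.
Augment Depot→Y2→Jct2→Y1→Port: bottleneck 1, flow now 6.
Augment Depot→HubA→Y3→HubB→Y2→Jct2→Y1→Port: bottleneck 1, flow now 7. (uses reverse residual edge)
No augmenting path remains; maximum flow = 7.
By max-flow min-cut, the minimum cut capacity equals the max flow.
In the residual graph, reachable from Depot: {Depot, HubA, Y2, Y3, HubB}.
Min-cut edges: Y2→Jct2 (2), Y3→Jct3 (2), HubB→Port (3); capacity 2 + 2 + 3 = 7.

7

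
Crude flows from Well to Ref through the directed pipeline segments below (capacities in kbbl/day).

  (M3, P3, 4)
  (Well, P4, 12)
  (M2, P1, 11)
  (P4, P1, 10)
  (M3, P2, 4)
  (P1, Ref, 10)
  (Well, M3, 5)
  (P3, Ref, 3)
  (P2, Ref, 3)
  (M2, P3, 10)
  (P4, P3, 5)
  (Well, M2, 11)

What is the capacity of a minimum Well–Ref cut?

Augment Well→M3→P3→Ref: bottleneck 3, flow now 3.
Augment Well→M3→P2→Ref: bottleneck 2, flow now 5.
Augment Well→M2→P1→Ref: bottleneck 10, flow now 15.
Augment Well→M2→P3→M3→P2→Ref: bottleneck 1, flow now 16. (uses reverse residual edge)
No augmenting path remains; maximum flow = 16.
By max-flow min-cut, the minimum cut capacity equals the max flow.
In the residual graph, reachable from Well: {Well, M3, M2, P4, P1, P3, P2}.
Min-cut edges: P1→Ref (10), P3→Ref (3), P2→Ref (3); capacity 10 + 3 + 3 = 16.

16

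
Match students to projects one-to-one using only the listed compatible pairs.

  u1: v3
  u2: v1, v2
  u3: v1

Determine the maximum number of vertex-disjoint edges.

Unit-capacity flow: source→left, listed edges, right→sink; max matching = max flow.
Augmenting path u1→v3 (+1); matched 1.
Augmenting path u2→v1 (+1); matched 2.
Augmenting path u3→v1→u2→v2 (+1); matched 3.
No augmenting path remains; maximum matching = 3.
König certificate: {u1, u2, u3} is a vertex cover of size 3 (every listed pair touches it), so no matching can be larger.

3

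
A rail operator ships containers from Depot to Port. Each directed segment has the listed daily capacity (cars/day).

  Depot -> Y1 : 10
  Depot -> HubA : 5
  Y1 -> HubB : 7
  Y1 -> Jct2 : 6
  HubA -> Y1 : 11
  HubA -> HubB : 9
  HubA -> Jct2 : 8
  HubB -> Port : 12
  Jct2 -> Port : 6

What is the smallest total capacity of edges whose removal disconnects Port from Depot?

15

Augment Depot→Y1→HubB→Port: bottleneck 7, flow now 7.
Augment Depot→Y1→Jct2→Port: bottleneck 3, flow now 10.
Augment Depot→HubA→HubB→Port: bottleneck 5, flow now 15.
No augmenting path remains; maximum flow = 15.
By max-flow min-cut, the minimum cut capacity equals the max flow.
In the residual graph, reachable from Depot: {Depot}.
Min-cut edges: Depot→Y1 (10), Depot→HubA (5); capacity 10 + 5 = 15.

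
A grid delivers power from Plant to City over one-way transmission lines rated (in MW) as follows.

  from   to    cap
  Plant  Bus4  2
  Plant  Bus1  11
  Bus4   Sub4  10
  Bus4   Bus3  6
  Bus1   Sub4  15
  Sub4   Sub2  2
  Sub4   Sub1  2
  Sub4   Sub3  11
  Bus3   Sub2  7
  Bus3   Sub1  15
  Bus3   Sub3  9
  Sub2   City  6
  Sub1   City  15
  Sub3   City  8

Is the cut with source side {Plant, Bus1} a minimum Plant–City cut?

No — its capacity is 17, but the minimum cut has capacity 13.

Given cut capacity: 2 + 15 = 17.
Augment Plant→Bus4→Sub4→Sub2→City: bottleneck 2, flow now 2.
Augment Plant→Bus1→Sub4→Sub1→City: bottleneck 2, flow now 4.
Augment Plant→Bus1→Sub4→Sub3→City: bottleneck 8, flow now 12.
Augment Plant→Bus1→Sub4→Bus4→Bus3→Sub2→City: bottleneck 1, flow now 13. (uses reverse residual edge)
No augmenting path remains; maximum flow = 13.
In the residual graph, reachable from Plant: {Plant}.
Min-cut edges: Plant→Bus4 (2), Plant→Bus1 (11); capacity 2 + 11 = 13.
Cut capacity 17 exceeds the max flow 13, so it is not minimum.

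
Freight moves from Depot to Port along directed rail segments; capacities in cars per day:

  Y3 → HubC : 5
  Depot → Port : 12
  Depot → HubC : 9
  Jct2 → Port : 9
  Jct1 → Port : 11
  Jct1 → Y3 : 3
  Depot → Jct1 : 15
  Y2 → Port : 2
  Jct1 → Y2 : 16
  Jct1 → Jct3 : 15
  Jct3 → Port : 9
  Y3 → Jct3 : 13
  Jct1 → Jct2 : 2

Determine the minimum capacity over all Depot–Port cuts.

Augment Depot→Port: bottleneck 12, flow now 12.
Augment Depot→Jct1→Port: bottleneck 11, flow now 23.
Augment Depot→Jct1→Jct2→Port: bottleneck 2, flow now 25.
Augment Depot→Jct1→Y2→Port: bottleneck 2, flow now 27.
No augmenting path remains; maximum flow = 27.
By max-flow min-cut, the minimum cut capacity equals the max flow.
In the residual graph, reachable from Depot: {Depot, HubC}.
Min-cut edges: Depot→Jct1 (15), Depot→Port (12); capacity 15 + 12 = 27.

27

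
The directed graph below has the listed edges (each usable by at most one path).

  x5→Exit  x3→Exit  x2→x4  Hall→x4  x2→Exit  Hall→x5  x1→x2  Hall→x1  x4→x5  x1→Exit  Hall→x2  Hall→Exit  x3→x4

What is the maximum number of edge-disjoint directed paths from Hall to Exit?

Assign every edge capacity 1; by Menger, the answer equals the max flow.
Path Hall→Exit (+1); total 1.
Path Hall→x1→Exit (+1); total 2.
Path Hall→x2→Exit (+1); total 3.
Path Hall→x5→Exit (+1); total 4.
No residual Hall→Exit path; max flow = 4.
Certifying cut of size 4: {Hall→Exit, Hall→x1, Hall→x2, x5→Exit}.

4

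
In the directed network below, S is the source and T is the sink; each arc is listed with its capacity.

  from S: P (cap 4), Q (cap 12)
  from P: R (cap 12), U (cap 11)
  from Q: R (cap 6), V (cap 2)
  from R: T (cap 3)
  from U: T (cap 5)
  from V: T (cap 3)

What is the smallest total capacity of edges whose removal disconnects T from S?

9

Augment S→P→R→T: bottleneck 3, flow now 3.
Augment S→P→U→T: bottleneck 1, flow now 4.
Augment S→Q→V→T: bottleneck 2, flow now 6.
Augment S→Q→R→P→U→T: bottleneck 3, flow now 9. (uses reverse residual edge)
No augmenting path remains; maximum flow = 9.
By max-flow min-cut, the minimum cut capacity equals the max flow.
In the residual graph, reachable from S: {S, Q, R}.
Min-cut edges: S→P (4), Q→V (2), R→T (3); capacity 4 + 2 + 3 = 9.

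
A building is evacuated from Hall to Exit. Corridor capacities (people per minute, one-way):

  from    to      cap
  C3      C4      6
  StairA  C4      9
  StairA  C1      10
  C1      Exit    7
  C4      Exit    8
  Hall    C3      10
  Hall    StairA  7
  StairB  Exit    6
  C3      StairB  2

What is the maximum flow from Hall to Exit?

Augment Hall→C3→C4→Exit: bottleneck 6, flow now 6.
Augment Hall→C3→StairB→Exit: bottleneck 2, flow now 8.
Augment Hall→StairA→C4→Exit: bottleneck 2, flow now 10.
Augment Hall→StairA→C1→Exit: bottleneck 5, flow now 15.
No augmenting path remains; maximum flow = 15.
In the residual graph, reachable from Hall: {Hall, C3}.
Min-cut edges: Hall→StairA (7), C3→C4 (6), C3→StairB (2); capacity 7 + 6 + 2 = 15.
This cut is saturated, so no flow can exceed 15.

15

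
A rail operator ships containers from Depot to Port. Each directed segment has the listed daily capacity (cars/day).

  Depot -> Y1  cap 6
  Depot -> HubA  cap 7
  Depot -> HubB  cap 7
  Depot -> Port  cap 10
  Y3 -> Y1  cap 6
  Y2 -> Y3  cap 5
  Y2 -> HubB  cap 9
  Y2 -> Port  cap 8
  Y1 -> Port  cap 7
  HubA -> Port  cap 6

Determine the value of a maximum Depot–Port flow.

22

Augment Depot→Port: bottleneck 10, flow now 10.
Augment Depot→Y1→Port: bottleneck 6, flow now 16.
Augment Depot→HubA→Port: bottleneck 6, flow now 22.
No augmenting path remains; maximum flow = 22.
In the residual graph, reachable from Depot: {Depot, HubA, HubB}.
Min-cut edges: Depot→Y1 (6), Depot→Port (10), HubA→Port (6); capacity 6 + 10 + 6 = 22.
This cut is saturated, so no flow can exceed 22.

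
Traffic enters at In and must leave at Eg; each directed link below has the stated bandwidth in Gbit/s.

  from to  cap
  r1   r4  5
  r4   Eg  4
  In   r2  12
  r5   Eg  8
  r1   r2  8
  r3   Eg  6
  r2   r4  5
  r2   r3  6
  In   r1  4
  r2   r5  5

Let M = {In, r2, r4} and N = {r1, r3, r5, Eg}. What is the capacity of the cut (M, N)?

Edges leaving {In, r2, r4}: In→r1 (4), r2→r3 (6), r2→r5 (5), r4→Eg (4).
Cut capacity = 4 + 6 + 5 + 4 = 19.

19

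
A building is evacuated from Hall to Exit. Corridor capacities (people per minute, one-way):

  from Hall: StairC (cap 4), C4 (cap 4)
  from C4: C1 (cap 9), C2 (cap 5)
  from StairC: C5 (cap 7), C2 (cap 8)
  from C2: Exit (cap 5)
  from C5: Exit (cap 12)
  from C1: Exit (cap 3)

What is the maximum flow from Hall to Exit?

Augment Hall→C4→C2→Exit: bottleneck 4, flow now 4.
Augment Hall→StairC→C2→Exit: bottleneck 1, flow now 5.
Augment Hall→StairC→C5→Exit: bottleneck 3, flow now 8.
No augmenting path remains; maximum flow = 8.
In the residual graph, reachable from Hall: {Hall}.
Min-cut edges: Hall→C4 (4), Hall→StairC (4); capacity 4 + 4 = 8.
This cut is saturated, so no flow can exceed 8.

8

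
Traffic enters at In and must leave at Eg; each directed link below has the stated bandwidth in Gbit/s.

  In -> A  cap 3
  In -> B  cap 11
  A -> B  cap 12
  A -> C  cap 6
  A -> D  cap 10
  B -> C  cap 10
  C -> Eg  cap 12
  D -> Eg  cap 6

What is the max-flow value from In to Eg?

Augment In→A→C→Eg: bottleneck 3, flow now 3.
Augment In→B→C→Eg: bottleneck 9, flow now 12.
Augment In→B→C→A→D→Eg: bottleneck 1, flow now 13. (uses reverse residual edge)
No augmenting path remains; maximum flow = 13.
In the residual graph, reachable from In: {In, B}.
Min-cut edges: In→A (3), B→C (10); capacity 3 + 10 = 13.
This cut is saturated, so no flow can exceed 13.

13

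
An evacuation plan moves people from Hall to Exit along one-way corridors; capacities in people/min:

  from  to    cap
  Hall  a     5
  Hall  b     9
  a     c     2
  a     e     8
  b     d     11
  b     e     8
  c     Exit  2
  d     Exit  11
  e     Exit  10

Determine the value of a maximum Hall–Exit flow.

14

Augment Hall→a→c→Exit: bottleneck 2, flow now 2.
Augment Hall→a→e→Exit: bottleneck 3, flow now 5.
Augment Hall→b→d→Exit: bottleneck 9, flow now 14.
No augmenting path remains; maximum flow = 14.
In the residual graph, reachable from Hall: {Hall}.
Min-cut edges: Hall→a (5), Hall→b (9); capacity 5 + 9 = 14.
This cut is saturated, so no flow can exceed 14.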